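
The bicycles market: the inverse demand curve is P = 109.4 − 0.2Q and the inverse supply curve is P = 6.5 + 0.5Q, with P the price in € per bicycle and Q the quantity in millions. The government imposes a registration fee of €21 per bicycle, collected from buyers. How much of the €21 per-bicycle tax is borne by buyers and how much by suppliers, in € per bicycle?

Buyers bear €6 per bicycle; suppliers bear €15 per bicycle.

Inverting to Q(P) form: Qd = 547 − 5P; Qs = 2P − 13.
Without the tax, 547 − 5P = 2P − 13 gives 7P = 560, so P* = €80 and Q* = 147.
With the tax collected from buyers, demand (in seller-price terms) shifts: Qd = 547 − 5(P + 21).
Solving gives Q = 117 with buyers paying €86 and suppliers receiving €65 (the €21 wedge).
Burden on buyers: €6; on suppliers: €15. (They sum to €21.)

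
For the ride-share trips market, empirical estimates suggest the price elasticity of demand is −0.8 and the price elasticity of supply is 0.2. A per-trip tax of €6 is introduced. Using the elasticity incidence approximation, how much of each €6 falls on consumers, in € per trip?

Incidence ratio: consumers' share ≈ εs / (εs + |εd|) = 0.2 / (0.2 + 0.8) = 0.2.
So consumers bear ≈ 0.2 × €6 = €1.2; suppliers bear €4.8.

Consumers bear ≈ €1.2 per trip.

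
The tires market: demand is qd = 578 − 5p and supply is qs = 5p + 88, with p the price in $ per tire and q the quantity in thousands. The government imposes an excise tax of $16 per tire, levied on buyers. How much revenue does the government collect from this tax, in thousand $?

Tax revenue = $4688 thousand.

Without the tax, 578 − 5p = 5p + 88 gives 10p = 490, so p* = $49 and q* = 333.
With the tax collected from buyers, demand (in seller-price terms) shifts: qd = 578 − 5(p + 16).
Solving gives q = 293 with buyers paying $57 and sellers receiving $41 (the $16 wedge).
Revenue = t · Q = 16 · 293 = $4688.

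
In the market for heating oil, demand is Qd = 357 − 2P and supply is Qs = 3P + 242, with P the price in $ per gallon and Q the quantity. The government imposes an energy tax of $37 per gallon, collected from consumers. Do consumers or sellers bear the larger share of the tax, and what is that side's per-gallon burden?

Without the tax, 357 − 2P = 3P + 242 gives 5P = 115, so P* = $23 and Q* = 311.
With the tax collected from consumers, demand (in seller-price terms) shifts: Qd = 357 − 2(P + 37).
New equilibrium: consumers pay $45.2, sellers receive $8.2, Q = 266.6. (Wedge: Pb − Ps = 37.)
Per-gallon burden: consumers $22.2, sellers $14.8.
Consumers take the larger share because demand is less price-elastic here (demand slope 2 vs supply slope 3).
The less price-elastic side of the market bears the larger share of a per-unit tax.

Consumers bear the larger share: $22.2 per gallon.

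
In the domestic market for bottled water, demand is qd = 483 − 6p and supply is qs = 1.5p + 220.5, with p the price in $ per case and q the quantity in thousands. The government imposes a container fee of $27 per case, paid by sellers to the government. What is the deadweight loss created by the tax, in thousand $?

Deadweight loss = $437.4 thousand.

Without the tax, 483 − 6p = 1.5p + 220.5 gives 7.5p = 262.5, so p* = $35 and q* = 273.
With the tax collected from sellers, supply shifts: qs = 1.5(p − 27) + 220.5.
Solving gives q = 240.6 with consumers paying $40.4 and sellers receiving $13.4 (the $27 wedge).
Quantity falls by |ΔQ| = |273 − 240.6| = 32.4.
DWL = ½ · t · |ΔQ| = ½ · 27 · 32.4 = $437.4.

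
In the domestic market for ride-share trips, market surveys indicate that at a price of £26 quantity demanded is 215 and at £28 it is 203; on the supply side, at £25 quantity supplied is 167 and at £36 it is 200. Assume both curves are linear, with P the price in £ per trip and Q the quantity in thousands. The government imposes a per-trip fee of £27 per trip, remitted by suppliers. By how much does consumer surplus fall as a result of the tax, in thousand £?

Demand slope: (203 − 215)/(28 − 26) = -6, so Qd = 371 − 6P.
Supply slope: (200 − 167)/(36 − 25) = 3, so Qs = 3P + 92.
Before the tax: set 371 − 6P = 3P + 92 → P* = £31, Q* = 185.
With the tax collected from suppliers, supply shifts: Qs = 3(P − 27) + 92.
New equilibrium: consumers pay £40, suppliers receive £13, Q = 131. (Wedge: Pb − Ps = 27.)
ΔCS is the trapezoid between Q = 131 and Q = 185 of height £9: ½ · (185 + 131) · 9 = £1422.

Consumer surplus falls by £1422 thousand.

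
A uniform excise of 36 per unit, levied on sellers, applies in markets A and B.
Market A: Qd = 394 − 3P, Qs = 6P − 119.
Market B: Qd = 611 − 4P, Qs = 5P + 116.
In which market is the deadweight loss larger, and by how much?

Market A: pre-tax P* = 57, Q* = 223; post-tax Q = 151; deadweight loss = 1296.
Market B: pre-tax P* = 55, Q* = 391; post-tax Q = 311; deadweight loss = 1440.
Difference: 1296 vs 1440 → market B is larger by 144.

Market B, by 144.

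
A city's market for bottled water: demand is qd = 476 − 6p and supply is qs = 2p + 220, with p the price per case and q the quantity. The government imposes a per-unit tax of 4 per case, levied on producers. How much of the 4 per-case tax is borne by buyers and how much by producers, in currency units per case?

Buyers bear 1 per case; producers bear 3 per case.

Before the tax: set 476 − 6p = 2p + 220 → p* = 32, q* = 284.
With the tax collected from producers, supply shifts: qs = 2(p − 4) + 220.
Solving gives q = 278 with buyers paying 33 and producers receiving 29 (the 4 wedge).
Burden on buyers: 1; on producers: 3. (They sum to 4.)
The less price-elastic side of the market bears the larger share of a per-unit tax.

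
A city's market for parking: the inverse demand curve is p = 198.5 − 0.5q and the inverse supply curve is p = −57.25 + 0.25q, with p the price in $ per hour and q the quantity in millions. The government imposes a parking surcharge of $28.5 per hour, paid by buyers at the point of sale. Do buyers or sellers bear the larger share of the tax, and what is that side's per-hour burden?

Rewrite in direct form: qd = 397 − 2p and qs = 4p + 229.
Without the tax, 397 − 2p = 4p + 229 gives 6p = 168, so p* = $28 and q* = 341.
With the tax collected from buyers, demand (in seller-price terms) shifts: qd = 397 − 2(p + 28.5).
New equilibrium: buyers pay $47, sellers receive $18.5, q = 303. (Wedge: pb − ps = 28.5.)
Per-hour burden: buyers $19, sellers $9.5.
Buyers take the larger share because demand is less price-elastic here (demand slope 2 vs supply slope 4).
The less price-elastic side of the market bears the larger share of a per-unit tax.

Buyers bear the larger share: $19 per hour.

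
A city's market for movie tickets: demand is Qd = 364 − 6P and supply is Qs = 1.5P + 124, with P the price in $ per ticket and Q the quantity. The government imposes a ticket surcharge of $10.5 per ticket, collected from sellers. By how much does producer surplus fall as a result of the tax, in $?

Without the tax, 364 − 6P = 1.5P + 124 gives 7.5P = 240, so P* = $32 and Q* = 172.
With the tax collected from sellers, supply shifts: Qs = 1.5(P − 10.5) + 124.
Solving gives Q = 159.4 with consumers paying $34.1 and sellers receiving $23.6 (the $10.5 wedge).
ΔPS is the trapezoid between Q = 159.4 and Q = 172 of height $8.4: ½ · (172 + 159.4) · 8.4 = $1391.88.

Producer surplus falls by $1391.88.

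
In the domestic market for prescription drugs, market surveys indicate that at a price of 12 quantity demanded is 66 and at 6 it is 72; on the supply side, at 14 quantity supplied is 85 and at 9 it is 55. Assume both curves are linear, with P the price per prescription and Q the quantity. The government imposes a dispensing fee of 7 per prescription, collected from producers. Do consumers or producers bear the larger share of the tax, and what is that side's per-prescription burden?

Demand slope: (72 − 66)/(6 − 12) = -1, so Qd = 78 − P.
Supply slope: (55 − 85)/(9 − 14) = 6, so Qs = 6P + 1.
Before the tax: set 78 − P = 6P + 1 → P* = 11, Q* = 67.
With the tax collected from producers, supply shifts: Qs = 6(P − 7) + 1.
Solving gives Q = 61 with consumers paying 17 and producers receiving 10 (the 7 wedge).
Per-prescription burden: consumers 6, producers 1.
Consumers take the larger share because demand is less price-elastic here (demand slope 1 vs supply slope 6).

Consumers bear the larger share: 6 per prescription.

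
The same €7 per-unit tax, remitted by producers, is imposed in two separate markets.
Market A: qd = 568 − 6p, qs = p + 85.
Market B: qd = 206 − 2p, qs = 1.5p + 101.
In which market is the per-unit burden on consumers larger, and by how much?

Market B, by €2.

Market A: pre-tax p* = €69, q* = 154; post-tax q = 148; per-unit burden on consumers = €1.
Market B: pre-tax p* = €30, q* = 146; post-tax q = 140; per-unit burden on consumers = €3.
Difference: €1 vs €3 → market B is larger by €2.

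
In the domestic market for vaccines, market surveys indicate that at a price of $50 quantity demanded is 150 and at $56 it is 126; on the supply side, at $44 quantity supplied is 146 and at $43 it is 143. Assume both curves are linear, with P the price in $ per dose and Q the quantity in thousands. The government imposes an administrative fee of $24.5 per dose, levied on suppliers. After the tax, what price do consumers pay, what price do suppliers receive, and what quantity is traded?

Demand slope: (126 − 150)/(56 − 50) = -4, so Qd = 350 − 4P.
Supply slope: (143 − 146)/(43 − 44) = 3, so Qs = 3P + 14.
Without the tax, 350 − 4P = 3P + 14 gives 7P = 336, so P* = $48 and Q* = 158.
With the tax collected from suppliers, supply shifts: Qs = 3(P − 24.5) + 14.
Solving gives Q = 116 with consumers paying $58.5 and suppliers receiving $34 (the $24.5 wedge).
The less price-elastic side of the market bears the larger share of a per-unit tax.

Consumers pay $58.5; suppliers receive $34; quantity = 116.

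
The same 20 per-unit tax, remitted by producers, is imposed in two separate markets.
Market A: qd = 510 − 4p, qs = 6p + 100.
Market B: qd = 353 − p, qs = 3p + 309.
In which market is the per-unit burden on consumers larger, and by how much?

Market A: pre-tax p* = 41, q* = 346; post-tax q = 298; per-unit burden on consumers = 12.
Market B: pre-tax p* = 11, q* = 342; post-tax q = 327; per-unit burden on consumers = 15.
Difference: 12 vs 15 → market B is larger by 3.

Market B, by 3.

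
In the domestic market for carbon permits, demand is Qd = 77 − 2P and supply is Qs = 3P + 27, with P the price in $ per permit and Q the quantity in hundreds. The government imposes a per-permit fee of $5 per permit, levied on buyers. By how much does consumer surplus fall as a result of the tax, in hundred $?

Consumer surplus falls by $162 hundred.

Before the tax: set 77 − 2P = 3P + 27 → P* = $10, Q* = 57.
With the tax collected from buyers, demand (in seller-price terms) shifts: Qd = 77 − 2(P + 5).
Solving gives Q = 51 with buyers paying $13 and sellers receiving $8 (the $5 wedge).
ΔCS is the trapezoid between Q = 51 and Q = 57 of height $3: ½ · (57 + 51) · 3 = $162.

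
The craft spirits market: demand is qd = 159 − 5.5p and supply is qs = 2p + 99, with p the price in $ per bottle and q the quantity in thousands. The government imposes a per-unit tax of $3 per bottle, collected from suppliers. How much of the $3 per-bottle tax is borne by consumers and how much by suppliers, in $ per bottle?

Consumers bear $0.8 per bottle; suppliers bear $2.2 per bottle.

Before the tax: set 159 − 5.5p = 2p + 99 → p* = $8, q* = 115.
With the tax collected from suppliers, supply shifts: qs = 2(p − 3) + 99.
Solving gives q = 110.6 with consumers paying $8.8 and suppliers receiving $5.8 (the $3 wedge).
Burden on consumers: $0.8; on suppliers: $2.2. (They sum to $3.)
The less price-elastic side of the market bears the larger share of a per-unit tax.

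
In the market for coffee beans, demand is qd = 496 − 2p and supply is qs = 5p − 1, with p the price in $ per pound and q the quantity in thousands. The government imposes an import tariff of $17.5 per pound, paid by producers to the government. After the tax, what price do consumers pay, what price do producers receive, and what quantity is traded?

Consumers pay $83.5; producers receive $66; quantity = 329.

Without the tax, 496 − 2p = 5p − 1 gives 7p = 497, so p* = $71 and q* = 354.
With the tax collected from producers, supply shifts: qs = 5(p − 17.5) − 1.
New equilibrium: consumers pay $83.5, producers receive $66, q = 329. (Wedge: pb − ps = 17.5.)
The less price-elastic side of the market bears the larger share of a per-unit tax.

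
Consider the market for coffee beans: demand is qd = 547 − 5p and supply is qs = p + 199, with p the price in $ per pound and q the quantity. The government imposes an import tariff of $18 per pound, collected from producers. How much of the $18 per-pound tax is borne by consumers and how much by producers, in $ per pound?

Without the tax, 547 − 5p = p + 199 gives 6p = 348, so p* = $58 and q* = 257.
With the tax collected from producers, supply shifts: qs = (p − 18) + 199.
New equilibrium: consumers pay $61, producers receive $43, q = 242. (Wedge: pb − ps = 18.)
Burden on consumers: $3; on producers: $15. (They sum to $18.)
The less price-elastic side of the market bears the larger share of a per-unit tax.

Consumers bear $3 per pound; producers bear $15 per pound.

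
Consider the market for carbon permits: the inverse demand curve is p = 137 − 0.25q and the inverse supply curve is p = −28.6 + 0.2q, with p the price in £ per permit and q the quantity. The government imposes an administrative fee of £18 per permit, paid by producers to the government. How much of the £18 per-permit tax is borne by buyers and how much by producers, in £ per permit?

Buyers bear £10 per permit; producers bear £8 per permit.

Rewrite in direct form: qd = 548 − 4p and qs = 5p + 143.
Before the tax: set 548 − 4p = 5p + 143 → p* = £45, q* = 368.
With the tax collected from producers, supply shifts: qs = 5(p − 18) + 143.
New equilibrium: buyers pay £55, producers receive £37, q = 328. (Wedge: pb − ps = 18.)
Burden on buyers: £10; on producers: £8. (They sum to £18.)
The less price-elastic side of the market bears the larger share of a per-unit tax.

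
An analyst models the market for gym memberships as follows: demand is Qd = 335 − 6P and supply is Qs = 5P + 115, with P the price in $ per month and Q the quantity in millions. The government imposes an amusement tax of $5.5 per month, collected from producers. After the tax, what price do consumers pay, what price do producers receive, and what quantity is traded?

Consumers pay $22.5; producers receive $17; quantity = 200.

Before the tax: set 335 − 6P = 5P + 115 → P* = $20, Q* = 215.
With the tax collected from producers, supply shifts: Qs = 5(P − 5.5) + 115.
New equilibrium: consumers pay $22.5, producers receive $17, Q = 200. (Wedge: Pb − Ps = 5.5.)
The less price-elastic side of the market bears the larger share of a per-unit tax.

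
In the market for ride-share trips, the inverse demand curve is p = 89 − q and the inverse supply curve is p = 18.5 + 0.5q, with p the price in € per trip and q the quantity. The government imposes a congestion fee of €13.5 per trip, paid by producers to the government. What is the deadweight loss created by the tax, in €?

Deadweight loss = €60.75.

Inverting to q(p) form: qd = 89 − p; qs = 2p − 37.
Without the tax, 89 − p = 2p − 37 gives 3p = 126, so p* = €42 and q* = 47.
With the tax collected from producers, supply shifts: qs = 2(p − 13.5) − 37.
Solving gives q = 38 with consumers paying €51 and producers receiving €37.5 (the €13.5 wedge).
Quantity falls by |ΔQ| = |47 − 38| = 9.
DWL = ½ · t · |ΔQ| = ½ · 13.5 · 9 = €60.75.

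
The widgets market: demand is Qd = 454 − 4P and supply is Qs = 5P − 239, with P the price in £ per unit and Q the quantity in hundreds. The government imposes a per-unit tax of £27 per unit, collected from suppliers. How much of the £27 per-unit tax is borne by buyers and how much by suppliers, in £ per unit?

Before the tax: set 454 − 4P = 5P − 239 → P* = £77, Q* = 146.
With the tax collected from suppliers, supply shifts: Qs = 5(P − 27) − 239.
Solving gives Q = 86 with buyers paying £92 and suppliers receiving £65 (the £27 wedge).
Burden on buyers: £15; on suppliers: £12. (They sum to £27.)
The less price-elastic side of the market bears the larger share of a per-unit tax.

Buyers bear £15 per unit; suppliers bear £12 per unit.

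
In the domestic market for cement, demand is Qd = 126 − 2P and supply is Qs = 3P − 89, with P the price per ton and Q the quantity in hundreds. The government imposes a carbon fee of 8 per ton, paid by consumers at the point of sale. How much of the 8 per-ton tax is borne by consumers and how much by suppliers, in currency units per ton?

Without the tax, 126 − 2P = 3P − 89 gives 5P = 215, so P* = 43 and Q* = 40.
With the tax collected from consumers, demand (in seller-price terms) shifts: Qd = 126 − 2(P + 8).
Solving gives Q = 30.4 with consumers paying 47.8 and suppliers receiving 39.8 (the 8 wedge).
Burden on consumers: 4.8; on suppliers: 3.2. (They sum to 8.)

Consumers bear 4.8 per ton; suppliers bear 3.2 per ton.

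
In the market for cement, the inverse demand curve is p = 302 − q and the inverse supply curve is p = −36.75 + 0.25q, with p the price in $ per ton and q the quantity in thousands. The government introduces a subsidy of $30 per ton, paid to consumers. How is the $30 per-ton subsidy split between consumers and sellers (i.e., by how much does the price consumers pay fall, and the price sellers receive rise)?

Rewrite in direct form: qd = 302 − p and qs = 4p + 147.
Without the subsidy, 302 − p = 4p + 147 gives 5p = 155, so p* = $31 and q* = 271.
With a per-unit subsidy paid to consumers, each effectively pays p − 30, so demand becomes qd = 302 − (p − 30).
New equilibrium: consumers pay $7, sellers receive $37, q = 295. (Wedge: pb − ps = −30.)
Gain to consumers: $24; to sellers: $6. (They sum to $30.)

Consumers gain $24 per ton; sellers gain $6 per ton.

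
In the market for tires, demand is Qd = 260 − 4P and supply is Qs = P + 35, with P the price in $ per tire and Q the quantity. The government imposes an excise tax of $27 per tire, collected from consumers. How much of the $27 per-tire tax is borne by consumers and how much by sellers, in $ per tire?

Consumers bear $5.4 per tire; sellers bear $21.6 per tire.

Before the tax: set 260 − 4P = P + 35 → P* = $45, Q* = 80.
With the tax collected from consumers, demand (in seller-price terms) shifts: Qd = 260 − 4(P + 27).
New equilibrium: consumers pay $50.4, sellers receive $23.4, Q = 58.4. (Wedge: Pb − Ps = 27.)
Burden on consumers: $5.4; on sellers: $21.6. (They sum to $27.)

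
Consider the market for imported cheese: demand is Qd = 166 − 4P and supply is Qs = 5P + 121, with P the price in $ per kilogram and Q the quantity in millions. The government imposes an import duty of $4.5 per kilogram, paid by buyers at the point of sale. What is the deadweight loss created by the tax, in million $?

Deadweight loss = $22.5 million.

Without the tax, 166 − 4P = 5P + 121 gives 9P = 45, so P* = $5 and Q* = 146.
With the tax collected from buyers, demand (in seller-price terms) shifts: Qd = 166 − 4(P + 4.5).
New equilibrium: buyers pay $7.5, producers receive $3, Q = 136. (Wedge: Pb − Ps = 4.5.)
Quantity falls by |ΔQ| = |146 − 136| = 10.
DWL = ½ · t · |ΔQ| = ½ · 4.5 · 10 = $22.5.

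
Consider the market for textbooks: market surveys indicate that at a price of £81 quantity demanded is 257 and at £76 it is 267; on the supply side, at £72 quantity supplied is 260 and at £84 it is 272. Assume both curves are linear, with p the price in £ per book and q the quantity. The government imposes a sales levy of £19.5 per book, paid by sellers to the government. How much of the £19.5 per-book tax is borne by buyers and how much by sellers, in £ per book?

Buyers bear £6.5 per book; sellers bear £13 per book.

Demand slope: (267 − 257)/(76 − 81) = -2, so qd = 419 − 2p.
Supply slope: (272 − 260)/(84 − 72) = 1, so qs = p + 188.
Without the tax, 419 − 2p = p + 188 gives 3p = 231, so p* = £77 and q* = 265.
With the tax collected from sellers, supply shifts: qs = (p − 19.5) + 188.
New equilibrium: buyers pay £83.5, sellers receive £64, q = 252. (Wedge: pb − ps = 19.5.)
Burden on buyers: £6.5; on sellers: £13. (They sum to £19.5.)
The less price-elastic side of the market bears the larger share of a per-unit tax.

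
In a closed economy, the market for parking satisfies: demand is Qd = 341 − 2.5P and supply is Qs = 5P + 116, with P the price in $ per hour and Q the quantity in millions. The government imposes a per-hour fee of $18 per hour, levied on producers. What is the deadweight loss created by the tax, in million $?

Before the tax: set 341 − 2.5P = 5P + 116 → P* = $30, Q* = 266.
With the tax collected from producers, supply shifts: Qs = 5(P − 18) + 116.
Solving gives Q = 236 with buyers paying $42 and producers receiving $24 (the $18 wedge).
Quantity falls by |ΔQ| = |266 − 236| = 30.
DWL = ½ · t · |ΔQ| = ½ · 18 · 30 = $270.

Deadweight loss = $270 million.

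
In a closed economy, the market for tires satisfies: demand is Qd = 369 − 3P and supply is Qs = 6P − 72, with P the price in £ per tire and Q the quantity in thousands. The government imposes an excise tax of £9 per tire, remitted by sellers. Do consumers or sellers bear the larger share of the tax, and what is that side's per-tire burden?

Without the tax, 369 − 3P = 6P − 72 gives 9P = 441, so P* = £49 and Q* = 222.
With the tax collected from sellers, supply shifts: Qs = 6(P − 9) − 72.
Solving gives Q = 204 with consumers paying £55 and sellers receiving £46 (the £9 wedge).
Per-tire burden: consumers £6, sellers £3.
Consumers take the larger share because demand is less price-elastic here (demand slope 3 vs supply slope 6).
The less price-elastic side of the market bears the larger share of a per-unit tax.

Consumers bear the larger share: £6 per tire.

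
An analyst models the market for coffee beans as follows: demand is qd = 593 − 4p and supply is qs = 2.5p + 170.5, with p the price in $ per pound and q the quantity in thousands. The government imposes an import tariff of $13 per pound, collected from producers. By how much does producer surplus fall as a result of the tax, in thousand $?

Before the tax: set 593 − 4p = 2.5p + 170.5 → p* = $65, q* = 333.
With the tax collected from producers, supply shifts: qs = 2.5(p − 13) + 170.5.
Solving gives q = 313 with consumers paying $70 and producers receiving $57 (the $13 wedge).
ΔPS is the trapezoid between Q = 313 and Q = 333 of height $8: ½ · (333 + 313) · 8 = $2584.

Producer surplus falls by $2584 thousand.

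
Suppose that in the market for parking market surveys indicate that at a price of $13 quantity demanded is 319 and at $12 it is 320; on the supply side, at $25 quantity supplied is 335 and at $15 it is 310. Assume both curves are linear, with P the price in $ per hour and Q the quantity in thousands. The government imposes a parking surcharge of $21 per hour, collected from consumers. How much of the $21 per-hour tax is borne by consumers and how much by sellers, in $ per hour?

Demand slope: (320 − 319)/(12 − 13) = -1, so Qd = 332 − P.
Supply slope: (310 − 335)/(15 − 25) = 2.5, so Qs = 2.5P + 272.5.
Without the tax, 332 − P = 2.5P + 272.5 gives 3.5P = 59.5, so P* = $17 and Q* = 315.
With the tax collected from consumers, demand (in seller-price terms) shifts: Qd = 332 − (P + 21).
Solving gives Q = 300 with consumers paying $32 and sellers receiving $11 (the $21 wedge).
Burden on consumers: $15; on sellers: $6. (They sum to $21.)

Consumers bear $15 per hour; sellers bear $6 per hour.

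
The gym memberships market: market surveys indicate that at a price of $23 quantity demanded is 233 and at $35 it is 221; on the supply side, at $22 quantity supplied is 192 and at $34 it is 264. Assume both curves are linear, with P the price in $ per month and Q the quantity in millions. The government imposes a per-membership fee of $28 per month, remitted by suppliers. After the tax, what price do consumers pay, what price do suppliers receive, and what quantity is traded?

Consumers pay $52; suppliers receive $24; quantity = 204.

Demand slope: (221 − 233)/(35 − 23) = -1, so Qd = 256 − P.
Supply slope: (264 − 192)/(34 − 22) = 6, so Qs = 6P + 60.
Without the tax, 256 − P = 6P + 60 gives 7P = 196, so P* = $28 and Q* = 228.
With the tax collected from suppliers, supply shifts: Qs = 6(P − 28) + 60.
New equilibrium: consumers pay $52, suppliers receive $24, Q = 204. (Wedge: Pb − Ps = 28.)
The less price-elastic side of the market bears the larger share of a per-unit tax.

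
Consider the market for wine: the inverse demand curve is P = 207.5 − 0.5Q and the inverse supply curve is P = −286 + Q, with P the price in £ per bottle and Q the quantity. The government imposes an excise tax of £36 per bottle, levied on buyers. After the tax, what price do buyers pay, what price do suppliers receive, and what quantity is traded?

Buyers pay £55; suppliers receive £19; quantity = 305.

Rewrite in direct form: Qd = 415 − 2P and Qs = P + 286.
Before the tax: set 415 − 2P = P + 286 → P* = £43, Q* = 329.
With the tax collected from buyers, demand (in seller-price terms) shifts: Qd = 415 − 2(P + 36).
Solving gives Q = 305 with buyers paying £55 and suppliers receiving £19 (the £36 wedge).
The less price-elastic side of the market bears the larger share of a per-unit tax.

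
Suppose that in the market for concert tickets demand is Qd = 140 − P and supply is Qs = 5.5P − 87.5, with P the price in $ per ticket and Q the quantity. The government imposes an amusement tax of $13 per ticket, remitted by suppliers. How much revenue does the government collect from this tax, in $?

Without the tax, 140 − P = 5.5P − 87.5 gives 6.5P = 227.5, so P* = $35 and Q* = 105.
With the tax collected from suppliers, supply shifts: Qs = 5.5(P − 13) − 87.5.
Solving gives Q = 94 with consumers paying $46 and suppliers receiving $33 (the $13 wedge).
Revenue = t · Q = 13 · 94 = $1222.

Tax revenue = $1222.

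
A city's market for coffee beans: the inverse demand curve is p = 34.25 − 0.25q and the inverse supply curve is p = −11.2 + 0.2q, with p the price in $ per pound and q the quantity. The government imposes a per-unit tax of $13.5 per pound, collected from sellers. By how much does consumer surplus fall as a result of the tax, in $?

Rewrite in direct form: qd = 137 − 4p and qs = 5p + 56.
Without the tax, 137 − 4p = 5p + 56 gives 9p = 81, so p* = $9 and q* = 101.
With the tax collected from sellers, supply shifts: qs = 5(p − 13.5) + 56.
New equilibrium: consumers pay $16.5, sellers receive $3, q = 71. (Wedge: pb − ps = 13.5.)
ΔCS is the trapezoid between Q = 71 and Q = 101 of height $7.5: ½ · (101 + 71) · 7.5 = $645.

Consumer surplus falls by $645.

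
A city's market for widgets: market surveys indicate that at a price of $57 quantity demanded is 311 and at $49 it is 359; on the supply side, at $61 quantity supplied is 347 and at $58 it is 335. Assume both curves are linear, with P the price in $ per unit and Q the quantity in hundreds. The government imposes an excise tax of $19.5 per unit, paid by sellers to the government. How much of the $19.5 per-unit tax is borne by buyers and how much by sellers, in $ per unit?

Buyers bear $7.8 per unit; sellers bear $11.7 per unit.

Demand slope: (359 − 311)/(49 − 57) = -6, so Qd = 653 − 6P.
Supply slope: (335 − 347)/(58 − 61) = 4, so Qs = 4P + 103.
Before the tax: set 653 − 6P = 4P + 103 → P* = $55, Q* = 323.
With the tax collected from sellers, supply shifts: Qs = 4(P − 19.5) + 103.
New equilibrium: buyers pay $62.8, sellers receive $43.3, Q = 276.2. (Wedge: Pb − Ps = 19.5.)
Burden on buyers: $7.8; on sellers: $11.7. (They sum to $19.5.)
The less price-elastic side of the market bears the larger share of a per-unit tax.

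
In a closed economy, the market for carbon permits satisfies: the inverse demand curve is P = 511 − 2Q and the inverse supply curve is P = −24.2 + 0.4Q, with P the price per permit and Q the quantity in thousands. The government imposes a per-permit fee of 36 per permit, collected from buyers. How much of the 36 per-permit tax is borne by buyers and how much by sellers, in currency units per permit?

Buyers bear 30 per permit; sellers bear 6 per permit.

Inverting to Q(P) form: Qd = 255.5 − 0.5P; Qs = 2.5P + 60.5.
Without the tax, 255.5 − 0.5P = 2.5P + 60.5 gives 3P = 195, so P* = 65 and Q* = 223.
With the tax collected from buyers, demand (in seller-price terms) shifts: Qd = 255.5 − 0.5(P + 36).
New equilibrium: buyers pay 95, sellers receive 59, Q = 208. (Wedge: Pb − Ps = 36.)
Burden on buyers: 30; on sellers: 6. (They sum to 36.)
The less price-elastic side of the market bears the larger share of a per-unit tax.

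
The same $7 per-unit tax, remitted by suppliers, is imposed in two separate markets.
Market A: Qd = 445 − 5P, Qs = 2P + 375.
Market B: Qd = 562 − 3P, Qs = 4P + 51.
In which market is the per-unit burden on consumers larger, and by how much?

Market B, by $2.

Market A: pre-tax P* = $10, Q* = 395; post-tax Q = 385; per-unit burden on consumers = $2.
Market B: pre-tax P* = $73, Q* = 343; post-tax Q = 331; per-unit burden on consumers = $4.
Difference: $2 vs $4 → market B is larger by $2.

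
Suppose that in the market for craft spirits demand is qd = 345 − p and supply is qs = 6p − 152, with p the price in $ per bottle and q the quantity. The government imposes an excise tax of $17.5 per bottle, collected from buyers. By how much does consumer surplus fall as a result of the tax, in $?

Consumer surplus falls by $3997.5.

Without the tax, 345 − p = 6p − 152 gives 7p = 497, so p* = $71 and q* = 274.
With the tax collected from buyers, demand (in seller-price terms) shifts: qd = 345 − (p + 17.5).
Solving gives q = 259 with buyers paying $86 and sellers receiving $68.5 (the $17.5 wedge).
ΔCS is the trapezoid between Q = 259 and Q = 274 of height $15: ½ · (274 + 259) · 15 = $3997.5.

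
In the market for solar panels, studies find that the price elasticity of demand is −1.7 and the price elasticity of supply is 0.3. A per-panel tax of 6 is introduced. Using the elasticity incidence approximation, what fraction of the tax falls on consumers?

Incidence ratio: consumers' share ≈ εs / (εs + |εd|) = 0.3 / (0.3 + 1.7) = 0.15.
Supply is the less elastic side, so consumers bear the smaller share.

Consumers' share ≈ 0.15.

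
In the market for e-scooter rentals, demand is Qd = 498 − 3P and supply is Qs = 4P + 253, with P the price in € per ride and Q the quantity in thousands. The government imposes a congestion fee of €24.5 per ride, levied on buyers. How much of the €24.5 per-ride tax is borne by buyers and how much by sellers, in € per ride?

Before the tax: set 498 − 3P = 4P + 253 → P* = €35, Q* = 393.
With the tax collected from buyers, demand (in seller-price terms) shifts: Qd = 498 − 3(P + 24.5).
New equilibrium: buyers pay €49, sellers receive €24.5, Q = 351. (Wedge: Pb − Ps = 24.5.)
Burden on buyers: €14; on sellers: €10.5. (They sum to €24.5.)
The less price-elastic side of the market bears the larger share of a per-unit tax.

Buyers bear €14 per ride; sellers bear €10.5 per ride.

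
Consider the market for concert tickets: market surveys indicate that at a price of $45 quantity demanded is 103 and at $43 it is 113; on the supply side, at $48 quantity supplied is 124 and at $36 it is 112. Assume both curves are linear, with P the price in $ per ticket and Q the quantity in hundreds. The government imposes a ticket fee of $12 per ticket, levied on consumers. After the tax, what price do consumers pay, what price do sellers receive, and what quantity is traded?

Consumers pay $44; sellers receive $32; quantity = 108.

Demand slope: (113 − 103)/(43 − 45) = -5, so Qd = 328 − 5P.
Supply slope: (112 − 124)/(36 − 48) = 1, so Qs = P + 76.
Before the tax: set 328 − 5P = P + 76 → P* = $42, Q* = 118.
With the tax collected from consumers, demand (in seller-price terms) shifts: Qd = 328 − 5(P + 12).
New equilibrium: consumers pay $44, sellers receive $32, Q = 108. (Wedge: Pb − Ps = 12.)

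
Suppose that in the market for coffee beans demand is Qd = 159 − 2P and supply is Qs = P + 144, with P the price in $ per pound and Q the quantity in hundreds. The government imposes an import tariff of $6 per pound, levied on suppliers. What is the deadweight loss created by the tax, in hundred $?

Deadweight loss = $12 hundred.

Before the tax: set 159 − 2P = P + 144 → P* = $5, Q* = 149.
With the tax collected from suppliers, supply shifts: Qs = (P − 6) + 144.
New equilibrium: buyers pay $7, suppliers receive $1, Q = 145. (Wedge: Pb − Ps = 6.)
Quantity falls by |ΔQ| = |149 − 145| = 4.
DWL = ½ · t · |ΔQ| = ½ · 6 · 4 = $12.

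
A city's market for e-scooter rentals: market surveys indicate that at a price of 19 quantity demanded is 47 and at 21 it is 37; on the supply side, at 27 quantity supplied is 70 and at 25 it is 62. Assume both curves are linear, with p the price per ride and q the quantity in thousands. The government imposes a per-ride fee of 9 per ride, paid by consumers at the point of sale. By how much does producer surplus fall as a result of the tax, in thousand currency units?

Demand slope: (37 − 47)/(21 − 19) = -5, so qd = 142 − 5p.
Supply slope: (62 − 70)/(25 − 27) = 4, so qs = 4p − 38.
Without the tax, 142 − 5p = 4p − 38 gives 9p = 180, so p* = 20 and q* = 42.
With the tax collected from consumers, demand (in seller-price terms) shifts: qd = 142 − 5(p + 9).
New equilibrium: consumers pay 24, producers receive 15, q = 22. (Wedge: pb − ps = 9.)
ΔPS is the trapezoid between Q = 22 and Q = 42 of height 5: ½ · (42 + 22) · 5 = 160.

Producer surplus falls by 160 thousand.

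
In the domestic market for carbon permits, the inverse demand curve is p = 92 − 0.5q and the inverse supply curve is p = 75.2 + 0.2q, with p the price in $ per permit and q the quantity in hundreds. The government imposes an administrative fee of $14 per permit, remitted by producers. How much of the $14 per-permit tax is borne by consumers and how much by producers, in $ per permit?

Inverting to q(p) form: qd = 184 − 2p; qs = 5p − 376.
Before the tax: set 184 − 2p = 5p − 376 → p* = $80, q* = 24.
With the tax collected from producers, supply shifts: qs = 5(p − 14) − 376.
Solving gives q = 4 with consumers paying $90 and producers receiving $76 (the $14 wedge).
Burden on consumers: $10; on producers: $4. (They sum to $14.)

Consumers bear $10 per permit; producers bear $4 per permit.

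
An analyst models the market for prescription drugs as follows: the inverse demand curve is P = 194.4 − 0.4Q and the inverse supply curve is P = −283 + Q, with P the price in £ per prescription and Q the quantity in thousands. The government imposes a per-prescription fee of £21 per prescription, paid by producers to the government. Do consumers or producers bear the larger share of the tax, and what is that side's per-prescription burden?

Rewrite in direct form: Qd = 486 − 2.5P and Qs = P + 283.
Without the tax, 486 − 2.5P = P + 283 gives 3.5P = 203, so P* = £58 and Q* = 341.
With the tax collected from producers, supply shifts: Qs = (P − 21) + 283.
New equilibrium: consumers pay £64, producers receive £43, Q = 326. (Wedge: Pb − Ps = 21.)
Per-prescription burden: consumers £6, producers £15.
Producers take the larger share because supply is less price-elastic here (demand slope 2.5 vs supply slope 1).

Producers bear the larger share: £15 per prescription.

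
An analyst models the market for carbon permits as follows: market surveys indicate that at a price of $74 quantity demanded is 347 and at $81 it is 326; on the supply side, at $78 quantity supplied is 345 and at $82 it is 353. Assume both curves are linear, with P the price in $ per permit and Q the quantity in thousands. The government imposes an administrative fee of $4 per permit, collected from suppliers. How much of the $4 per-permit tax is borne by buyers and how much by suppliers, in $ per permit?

Demand slope: (326 − 347)/(81 − 74) = -3, so Qd = 569 − 3P.
Supply slope: (353 − 345)/(82 − 78) = 2, so Qs = 2P + 189.
Before the tax: set 569 − 3P = 2P + 189 → P* = $76, Q* = 341.
With the tax collected from suppliers, supply shifts: Qs = 2(P − 4) + 189.
New equilibrium: buyers pay $77.6, suppliers receive $73.6, Q = 336.2. (Wedge: Pb − Ps = 4.)
Burden on buyers: $1.6; on suppliers: $2.4. (They sum to $4.)
The less price-elastic side of the market bears the larger share of a per-unit tax.

Buyers bear $1.6 per permit; suppliers bear $2.4 per permit.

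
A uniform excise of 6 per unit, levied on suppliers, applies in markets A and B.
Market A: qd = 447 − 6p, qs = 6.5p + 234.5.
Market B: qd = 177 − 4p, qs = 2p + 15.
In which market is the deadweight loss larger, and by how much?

Market A: pre-tax p* = 17, q* = 345; post-tax q = 326.28; deadweight loss = 56.16.
Market B: pre-tax p* = 27, q* = 69; post-tax q = 61; deadweight loss = 24.
Difference: 56.16 vs 24 → market A is larger by 32.16.

Market A, by 32.16.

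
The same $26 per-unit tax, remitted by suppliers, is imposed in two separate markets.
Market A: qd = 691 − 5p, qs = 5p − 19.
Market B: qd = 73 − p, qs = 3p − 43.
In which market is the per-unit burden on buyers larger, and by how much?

Market B, by $6.5.

Market A: pre-tax p* = $71, q* = 336; post-tax q = 271; per-unit burden on buyers = $13.
Market B: pre-tax p* = $29, q* = 44; post-tax q = 24.5; per-unit burden on buyers = $19.5.
Difference: $13 vs $19.5 → market B is larger by $6.5.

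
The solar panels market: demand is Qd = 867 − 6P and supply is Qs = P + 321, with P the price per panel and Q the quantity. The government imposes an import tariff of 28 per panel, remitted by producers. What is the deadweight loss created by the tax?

Without the tax, 867 − 6P = P + 321 gives 7P = 546, so P* = 78 and Q* = 399.
With the tax collected from producers, supply shifts: Qs = (P − 28) + 321.
New equilibrium: consumers pay 82, producers receive 54, Q = 375. (Wedge: Pb − Ps = 28.)
Quantity falls by |ΔQ| = |399 − 375| = 24.
DWL = ½ · t · |ΔQ| = ½ · 28 · 24 = 336.

Deadweight loss = 336.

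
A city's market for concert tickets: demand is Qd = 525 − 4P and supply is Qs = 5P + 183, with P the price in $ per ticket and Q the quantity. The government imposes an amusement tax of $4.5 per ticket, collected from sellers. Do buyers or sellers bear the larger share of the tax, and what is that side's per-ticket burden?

Buyers bear the larger share: $2.5 per ticket.

Before the tax: set 525 − 4P = 5P + 183 → P* = $38, Q* = 373.
With the tax collected from sellers, supply shifts: Qs = 5(P − 4.5) + 183.
New equilibrium: buyers pay $40.5, sellers receive $36, Q = 363. (Wedge: Pb − Ps = 4.5.)
Per-ticket burden: buyers $2.5, sellers $2.
Buyers take the larger share because demand is less price-elastic here (demand slope 4 vs supply slope 5).
The less price-elastic side of the market bears the larger share of a per-unit tax.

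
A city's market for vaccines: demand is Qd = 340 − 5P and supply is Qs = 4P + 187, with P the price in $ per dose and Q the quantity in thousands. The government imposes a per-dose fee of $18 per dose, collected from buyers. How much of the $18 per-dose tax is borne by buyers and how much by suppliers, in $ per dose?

Without the tax, 340 − 5P = 4P + 187 gives 9P = 153, so P* = $17 and Q* = 255.
With the tax collected from buyers, demand (in seller-price terms) shifts: Qd = 340 − 5(P + 18).
New equilibrium: buyers pay $25, suppliers receive $7, Q = 215. (Wedge: Pb − Ps = 18.)
Burden on buyers: $8; on suppliers: $10. (They sum to $18.)
The less price-elastic side of the market bears the larger share of a per-unit tax.

Buyers bear $8 per dose; suppliers bear $10 per dose.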